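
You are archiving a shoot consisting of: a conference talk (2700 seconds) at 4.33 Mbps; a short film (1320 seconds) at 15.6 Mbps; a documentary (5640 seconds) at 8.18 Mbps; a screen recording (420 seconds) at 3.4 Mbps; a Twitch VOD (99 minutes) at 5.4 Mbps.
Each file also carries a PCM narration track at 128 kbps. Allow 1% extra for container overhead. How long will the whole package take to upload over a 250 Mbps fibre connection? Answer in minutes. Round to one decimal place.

7.7 minutes

Audio: 128 kbps = 0.128 Mbps.
conference talk: 4.458 Mbps × 2700 s × 1.01 = 12157.0 Mb
short film: 15.728 Mbps × 1320 s × 1.01 = 20968.6 Mb
documentary: 8.308 Mbps × 5640 s × 1.01 = 47325.7 Mb
screen recording: 3.528 Mbps × 420 s × 1.01 = 1496.6 Mb
Twitch VOD: 5.528 Mbps × 5940 s × 1.01 = 33164.7 Mb
Total: 115112.5 Mb = 14389.1 MB.
At 250 Mbps: 115112.5 / 250 = 460 s ≈ 7.67 minutes.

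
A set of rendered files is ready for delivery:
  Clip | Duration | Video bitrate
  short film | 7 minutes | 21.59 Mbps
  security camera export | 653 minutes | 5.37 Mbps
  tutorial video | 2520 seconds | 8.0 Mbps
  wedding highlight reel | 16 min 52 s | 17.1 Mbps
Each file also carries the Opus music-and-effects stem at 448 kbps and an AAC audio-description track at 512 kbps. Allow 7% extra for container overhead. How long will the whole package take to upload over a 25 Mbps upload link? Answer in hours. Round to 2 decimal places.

3.55 hours

Audio total: 448 + 512 = 960 kbps = 0.960 Mbps.
short film: 22.550 Mbps × 420 s × 1.07 = 10134.0 Mb
security camera export: 6.330 Mbps × 39180 s × 1.07 = 265370.1 Mb
tutorial video: 8.960 Mbps × 2520 s × 1.07 = 24159.7 Mb
wedding highlight reel: 18.060 Mbps × 1012 s × 1.07 = 19556.1 Mb
Total: 319219.9 Mb = 39902.5 MB.
At 25 Mbps: 319219.9 / 25 = 12769 s ≈ 3.55 hours.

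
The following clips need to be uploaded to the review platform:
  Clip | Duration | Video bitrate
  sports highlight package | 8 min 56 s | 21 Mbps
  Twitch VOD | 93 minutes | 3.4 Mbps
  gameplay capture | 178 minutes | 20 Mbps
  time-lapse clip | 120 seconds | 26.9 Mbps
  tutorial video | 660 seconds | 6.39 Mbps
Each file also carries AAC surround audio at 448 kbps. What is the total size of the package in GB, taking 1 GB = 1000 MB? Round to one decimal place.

Audio: 448 kbps = 0.448 Mbps.
sports highlight package: 21.448 Mbps × 536 s = 11496.1 Mb
Twitch VOD: 3.848 Mbps × 5580 s = 21471.8 Mb
gameplay capture: 20.448 Mbps × 10680 s = 218384.6 Mb
time-lapse clip: 27.348 Mbps × 120 s = 3281.8 Mb
tutorial video: 6.838 Mbps × 660 s = 4513.1 Mb
Total: 259147.4 Mb = 32393.4 MB.
= 32.39 GB.

32.4 GB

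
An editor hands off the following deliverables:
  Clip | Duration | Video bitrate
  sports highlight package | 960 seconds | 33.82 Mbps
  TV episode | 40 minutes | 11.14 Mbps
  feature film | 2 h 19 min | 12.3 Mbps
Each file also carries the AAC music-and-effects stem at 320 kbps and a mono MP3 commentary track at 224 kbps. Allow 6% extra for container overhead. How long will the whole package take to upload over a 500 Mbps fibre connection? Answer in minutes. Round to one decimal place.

Audio total: 320 + 224 = 544 kbps = 0.544 Mbps.
sports highlight package: 34.364 Mbps × 960 s × 1.06 = 34968.8 Mb
TV episode: 11.684 Mbps × 2400 s × 1.06 = 29724.1 Mb
feature film: 12.844 Mbps × 8340 s × 1.06 = 113546.1 Mb
Total: 178239.0 Mb = 22279.9 MB.
At 500 Mbps: 178239.0 / 500 = 356 s ≈ 5.94 minutes.

5.9 minutes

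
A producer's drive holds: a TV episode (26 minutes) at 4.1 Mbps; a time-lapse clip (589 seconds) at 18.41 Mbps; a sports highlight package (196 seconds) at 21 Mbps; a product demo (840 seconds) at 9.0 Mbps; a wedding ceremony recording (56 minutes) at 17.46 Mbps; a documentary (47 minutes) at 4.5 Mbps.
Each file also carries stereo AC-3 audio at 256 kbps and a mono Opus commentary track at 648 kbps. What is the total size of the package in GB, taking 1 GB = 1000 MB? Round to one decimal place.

13.6 GB

Audio total: 256 + 648 = 904 kbps = 0.904 Mbps.
TV episode: 5.004 Mbps × 1560 s = 7806.2 Mb
time-lapse clip: 19.314 Mbps × 589 s = 11375.9 Mb
sports highlight package: 21.904 Mbps × 196 s = 4293.2 Mb
product demo: 9.904 Mbps × 840 s = 8319.4 Mb
wedding ceremony recording: 18.364 Mbps × 3360 s = 61703.0 Mb
documentary: 5.404 Mbps × 2820 s = 15239.3 Mb
Total: 108737.1 Mb = 13592.1 MB.
= 13.59 GB.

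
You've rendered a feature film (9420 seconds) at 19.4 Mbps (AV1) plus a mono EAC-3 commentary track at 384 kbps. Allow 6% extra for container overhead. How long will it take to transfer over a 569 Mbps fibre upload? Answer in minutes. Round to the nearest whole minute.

6 minutes

Audio: 384 kbps = 0.384 Mbps.
Total bitrate: 19.784 Mbps.
File: 19.784 Mbps × 9420 s = 186365.3 Mb.
With 6% container overhead: ×1.06. → 197547.2 Mb.
At 569 Mbps: 197547.2 / 569 = 347.2 s ≈ 5.79 minutes.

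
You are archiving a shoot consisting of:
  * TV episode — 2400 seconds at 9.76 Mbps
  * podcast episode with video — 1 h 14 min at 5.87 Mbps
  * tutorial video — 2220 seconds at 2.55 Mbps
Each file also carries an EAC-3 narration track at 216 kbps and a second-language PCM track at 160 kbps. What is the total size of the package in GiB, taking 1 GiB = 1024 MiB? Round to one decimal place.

Audio total: 216 + 160 = 376 kbps = 0.376 Mbps.
TV episode: 10.136 Mbps × 2400 s = 24326.4 Mb
podcast episode with video: 6.246 Mbps × 4440 s = 27732.2 Mb
tutorial video: 2.926 Mbps × 2220 s = 6495.7 Mb
Total: 58554.4 Mb = 7319.3 MB.
= 6.817 GiB.

6.8 GiB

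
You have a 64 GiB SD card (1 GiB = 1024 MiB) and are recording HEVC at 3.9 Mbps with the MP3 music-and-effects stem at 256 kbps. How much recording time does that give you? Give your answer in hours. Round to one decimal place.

Audio: 256 kbps = 0.256 Mbps.
Total bitrate: 3.9 + 0.256 = 4.156 Mbps.
Capacity: 64 GiB = 549,756 Mb.
Recording time: 549,756 / 4.156 = 132,280 s ≈ 36.7 hours.

36.7 hours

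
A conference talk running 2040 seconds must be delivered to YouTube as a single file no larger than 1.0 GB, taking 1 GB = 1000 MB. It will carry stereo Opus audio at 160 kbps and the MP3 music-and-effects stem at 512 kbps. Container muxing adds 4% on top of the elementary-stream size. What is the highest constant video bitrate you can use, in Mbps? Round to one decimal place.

Budget: 1.0 GB = 8000.0 Mb.
Stream payload after overhead: 8000.0 / 1.04 = 7692.3 Mb.
Total bitrate budget: 7692.3 Mb / 2040 s = 3.771 Mbps.
Audio total: 160 + 512 = 672 kbps = 0.672 Mbps.
Video: 3.771 − 0.672 = 3.099 Mbps.

3.1 Mbps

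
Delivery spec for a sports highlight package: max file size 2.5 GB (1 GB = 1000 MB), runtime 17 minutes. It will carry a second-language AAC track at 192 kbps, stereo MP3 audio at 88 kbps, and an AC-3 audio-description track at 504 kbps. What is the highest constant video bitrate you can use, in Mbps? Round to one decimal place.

18.8 Mbps

Budget: 2.5 GB = 20000.0 Mb.
17 min = 1020 s
Total bitrate budget: 20000.0 Mb / 1020 s = 19.608 Mbps.
Audio total: 192 + 88 + 504 = 784 kbps = 0.784 Mbps.
Video: 19.608 − 0.784 = 18.824 Mbps.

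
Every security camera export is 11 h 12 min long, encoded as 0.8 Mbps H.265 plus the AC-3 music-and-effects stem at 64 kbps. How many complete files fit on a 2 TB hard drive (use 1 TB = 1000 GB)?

459

11 h 12 min = 672 min = 40320 s
Audio: 64 kbps = 0.064 Mbps.
Total bitrate: 0.864 Mbps.
Per item: 0.864 Mbps × 40320 s = 34,836 Mb = 4,355 MB.
Capacity: 2 TB = 16,000,000 Mb; 459.29 items → 459 complete.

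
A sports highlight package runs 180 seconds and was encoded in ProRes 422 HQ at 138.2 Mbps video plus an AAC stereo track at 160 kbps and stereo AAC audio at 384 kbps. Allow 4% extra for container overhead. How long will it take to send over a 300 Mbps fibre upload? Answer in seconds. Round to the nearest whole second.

87 seconds

Audio total: 160 + 384 = 544 kbps = 0.544 Mbps.
Total bitrate: 138.744 Mbps.
File: 138.744 Mbps × 180 s = 24973.9 Mb.
With 4% container overhead: ×1.04. → 25972.9 Mb.
At 300 Mbps: 25972.9 / 300 = 86.6 s ≈ 86.6 seconds.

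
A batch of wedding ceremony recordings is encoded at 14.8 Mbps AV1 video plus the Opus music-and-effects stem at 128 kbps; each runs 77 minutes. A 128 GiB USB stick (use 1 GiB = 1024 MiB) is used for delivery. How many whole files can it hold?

77 min = 4620 s
Audio: 128 kbps = 0.128 Mbps.
Total bitrate: 14.928 Mbps.
Per item: 14.928 Mbps × 4620 s = 68,967 Mb = 8,621 MB.
Capacity: 128 GiB = 1,099,512 Mb; 15.94 items → 15 complete.

15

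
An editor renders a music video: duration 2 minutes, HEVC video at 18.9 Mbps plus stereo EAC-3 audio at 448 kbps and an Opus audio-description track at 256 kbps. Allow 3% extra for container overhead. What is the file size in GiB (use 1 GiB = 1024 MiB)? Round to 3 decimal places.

2 min = 120 s
Audio total: 448 + 256 = 704 kbps = 0.704 Mbps.
Total bitrate: 18.9 + 0.704 = 19.604 Mbps.
Stream data: 19.604 Mbps × 120 s = 2352.5 Mb.
With 3% container overhead: ×1.03.
2,423 Mb = 302,881,800 bytes ÷ 1,073,741,824 = 0.2821 GiB.

0.282 GiB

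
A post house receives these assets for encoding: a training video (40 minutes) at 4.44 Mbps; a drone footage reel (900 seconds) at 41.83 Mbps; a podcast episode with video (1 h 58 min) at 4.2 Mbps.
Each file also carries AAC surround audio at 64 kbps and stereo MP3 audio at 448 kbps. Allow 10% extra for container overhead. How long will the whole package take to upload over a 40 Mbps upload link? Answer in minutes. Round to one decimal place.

Audio total: 64 + 448 = 512 kbps = 0.512 Mbps.
training video: 4.952 Mbps × 2400 s × 1.10 = 13073.3 Mb
drone footage reel: 42.342 Mbps × 900 s × 1.10 = 41918.6 Mb
podcast episode with video: 4.712 Mbps × 7080 s × 1.10 = 36697.1 Mb
Total: 91688.9 Mb = 11461.1 MB.
At 40 Mbps: 91688.9 / 40 = 2292 s ≈ 38.2 minutes.

38.2 minutes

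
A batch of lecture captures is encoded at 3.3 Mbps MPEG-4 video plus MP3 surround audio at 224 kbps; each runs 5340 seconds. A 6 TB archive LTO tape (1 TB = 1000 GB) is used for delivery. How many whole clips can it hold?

2550

Audio: 224 kbps = 0.224 Mbps.
Total bitrate: 3.524 Mbps.
Per item: 3.524 Mbps × 5340 s = 18,818 Mb = 2,352 MB.
Capacity: 6 TB = 48,000,000 Mb; 2550.73 items → 2550 complete.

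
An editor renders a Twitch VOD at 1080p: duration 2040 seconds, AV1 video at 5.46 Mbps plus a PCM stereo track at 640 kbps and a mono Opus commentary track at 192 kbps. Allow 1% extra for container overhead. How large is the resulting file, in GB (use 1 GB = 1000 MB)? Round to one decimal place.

1.6 GB

Audio total: 640 + 192 = 832 kbps = 0.832 Mbps.
Total bitrate: 5.46 + 0.832 = 6.292 Mbps.
Stream data: 6.292 Mbps × 2040 s = 12835.7 Mb.
With 1% container overhead: ×1.01.
12,964 Mb ÷ 8 = 1,621 MB → 1.621 GB.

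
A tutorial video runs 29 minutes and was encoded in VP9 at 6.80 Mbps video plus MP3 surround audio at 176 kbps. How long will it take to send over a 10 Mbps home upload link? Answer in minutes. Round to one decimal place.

20.2 minutes

29 min = 1740 s
Audio: 176 kbps = 0.176 Mbps.
Total bitrate: 6.976 Mbps.
File: 6.976 Mbps × 1740 s = 12138.2 Mb.
At 10 Mbps: 12138.2 / 10 = 1213.8 s ≈ 20.2 minutes.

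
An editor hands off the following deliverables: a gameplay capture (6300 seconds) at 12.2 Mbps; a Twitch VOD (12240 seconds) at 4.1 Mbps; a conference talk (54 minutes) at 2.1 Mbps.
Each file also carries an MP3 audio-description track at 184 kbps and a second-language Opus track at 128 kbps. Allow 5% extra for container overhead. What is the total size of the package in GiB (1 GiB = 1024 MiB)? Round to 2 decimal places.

17.19 GiB

Audio total: 184 + 128 = 312 kbps = 0.312 Mbps.
gameplay capture: 12.512 Mbps × 6300 s × 1.05 = 82766.9 Mb
Twitch VOD: 4.412 Mbps × 12240 s × 1.05 = 56703.0 Mb
conference talk: 2.412 Mbps × 3240 s × 1.05 = 8205.6 Mb
Total: 147675.5 Mb = 18459.4 MB.
= 17.19 GiB.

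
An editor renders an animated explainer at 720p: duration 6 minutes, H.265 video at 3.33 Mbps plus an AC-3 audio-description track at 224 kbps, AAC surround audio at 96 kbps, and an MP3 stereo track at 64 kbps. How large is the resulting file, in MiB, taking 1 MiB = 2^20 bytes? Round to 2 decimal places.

159.39 MiB

6 min = 360 s
Audio total: 224 + 96 + 64 = 384 kbps = 0.384 Mbps.
Total bitrate: 3.33 + 0.384 = 3.714 Mbps.
Stream data: 3.714 Mbps × 360 s = 1337.0 Mb.
1,337 Mb = 167,130,000 bytes ÷ 1,048,576 = 159.4 MiB.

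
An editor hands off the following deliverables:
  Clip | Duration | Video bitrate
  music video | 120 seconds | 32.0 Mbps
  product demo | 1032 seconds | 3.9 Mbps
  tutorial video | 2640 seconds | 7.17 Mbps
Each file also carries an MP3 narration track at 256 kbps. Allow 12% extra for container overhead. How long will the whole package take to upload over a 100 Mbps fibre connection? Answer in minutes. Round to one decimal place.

Audio: 256 kbps = 0.256 Mbps.
music video: 32.256 Mbps × 120 s × 1.12 = 4335.2 Mb
product demo: 4.156 Mbps × 1032 s × 1.12 = 4803.7 Mb
tutorial video: 7.426 Mbps × 2640 s × 1.12 = 21957.2 Mb
Total: 31096.1 Mb = 3887.0 MB.
At 100 Mbps: 31096.1 / 100 = 311 s ≈ 5.18 minutes.

5.2 minutes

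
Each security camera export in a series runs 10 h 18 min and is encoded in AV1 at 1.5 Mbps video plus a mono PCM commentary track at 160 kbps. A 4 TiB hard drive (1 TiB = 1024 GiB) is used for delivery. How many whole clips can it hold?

571

10 h 18 min = 618 min = 37080 s
Audio: 160 kbps = 0.160 Mbps.
Total bitrate: 1.660 Mbps.
Per item: 1.660 Mbps × 37080 s = 61,553 Mb = 7,694 MB.
Capacity: 4 TiB = 35,184,372 Mb; 571.61 items → 571 complete.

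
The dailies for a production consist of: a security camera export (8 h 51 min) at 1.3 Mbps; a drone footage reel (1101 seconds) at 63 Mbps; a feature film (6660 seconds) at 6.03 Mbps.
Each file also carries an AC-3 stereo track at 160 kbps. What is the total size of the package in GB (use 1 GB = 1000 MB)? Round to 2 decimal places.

19.66 GB

Audio: 160 kbps = 0.160 Mbps.
security camera export: 1.460 Mbps × 31860 s = 46515.6 Mb
drone footage reel: 63.160 Mbps × 1101 s = 69539.2 Mb
feature film: 6.190 Mbps × 6660 s = 41225.4 Mb
Total: 157280.2 Mb = 19660.0 MB.
= 19.66 GB.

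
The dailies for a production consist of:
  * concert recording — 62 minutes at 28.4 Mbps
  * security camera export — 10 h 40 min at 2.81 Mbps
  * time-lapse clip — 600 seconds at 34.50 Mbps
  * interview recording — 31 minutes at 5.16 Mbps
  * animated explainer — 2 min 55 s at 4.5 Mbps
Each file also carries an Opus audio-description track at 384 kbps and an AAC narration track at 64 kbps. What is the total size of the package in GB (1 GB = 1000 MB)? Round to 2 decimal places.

33.09 GB

Audio total: 384 + 64 = 448 kbps = 0.448 Mbps.
concert recording: 28.848 Mbps × 3720 s = 107314.6 Mb
security camera export: 3.258 Mbps × 38400 s = 125107.2 Mb
time-lapse clip: 34.948 Mbps × 600 s = 20968.8 Mb
interview recording: 5.608 Mbps × 1860 s = 10430.9 Mb
animated explainer: 4.948 Mbps × 175 s = 865.9 Mb
Total: 264687.3 Mb = 33085.9 MB.
= 33.09 GB.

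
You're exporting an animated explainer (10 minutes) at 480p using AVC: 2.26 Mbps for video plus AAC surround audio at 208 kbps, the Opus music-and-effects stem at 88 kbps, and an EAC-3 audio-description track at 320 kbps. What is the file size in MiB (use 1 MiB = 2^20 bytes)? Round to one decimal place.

10 min = 600 s
Audio total: 208 + 88 + 320 = 616 kbps = 0.616 Mbps.
Total bitrate: 2.26 + 0.616 = 2.876 Mbps.
Stream data: 2.876 Mbps × 600 s = 1725.6 Mb.
1,726 Mb = 215,700,000 bytes ÷ 1,048,576 = 205.7 MiB.

205.7 MiB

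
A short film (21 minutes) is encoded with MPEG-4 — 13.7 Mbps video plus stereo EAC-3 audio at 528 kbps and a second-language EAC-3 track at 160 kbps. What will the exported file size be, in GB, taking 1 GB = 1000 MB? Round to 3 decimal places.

21 min = 1260 s
Audio total: 528 + 160 = 688 kbps = 0.688 Mbps.
Total bitrate: 13.7 + 0.688 = 14.388 Mbps.
Stream data: 14.388 Mbps × 1260 s = 18128.9 Mb.
18,129 Mb ÷ 8 = 2,266 MB → 2.266 GB.

2.266 GB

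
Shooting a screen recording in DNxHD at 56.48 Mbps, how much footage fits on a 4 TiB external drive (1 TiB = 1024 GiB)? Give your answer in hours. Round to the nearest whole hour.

Capacity: 4 TiB = 35,184,372 Mb.
Recording time: 35,184,372 / 56.480 = 622,953 s ≈ 173 hours.

173 hours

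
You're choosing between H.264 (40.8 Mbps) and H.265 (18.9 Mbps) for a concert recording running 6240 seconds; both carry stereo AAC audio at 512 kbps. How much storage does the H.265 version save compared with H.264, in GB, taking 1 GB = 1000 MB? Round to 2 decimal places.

17.08 GB

Audio: 512 kbps = 0.512 Mbps.
H.264: 41.312 Mbps × 6240 s = 257786.9 Mb = 32.223 GB.
H.265: 19.412 Mbps × 6240 s = 121130.9 Mb = 15.141 GB.
Saving: 32.223 − 15.141 = 17.082 GB.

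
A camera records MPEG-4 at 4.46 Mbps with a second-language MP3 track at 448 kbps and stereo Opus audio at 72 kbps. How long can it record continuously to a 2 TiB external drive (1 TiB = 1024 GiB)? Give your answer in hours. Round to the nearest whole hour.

Audio total: 448 + 72 = 520 kbps = 0.520 Mbps.
Total bitrate: 4.46 + 0.520 = 4.980 Mbps.
Capacity: 2 TiB = 17,592,186 Mb.
Recording time: 17,592,186 / 4.980 = 3,532,567 s ≈ 981 hours.

981 hours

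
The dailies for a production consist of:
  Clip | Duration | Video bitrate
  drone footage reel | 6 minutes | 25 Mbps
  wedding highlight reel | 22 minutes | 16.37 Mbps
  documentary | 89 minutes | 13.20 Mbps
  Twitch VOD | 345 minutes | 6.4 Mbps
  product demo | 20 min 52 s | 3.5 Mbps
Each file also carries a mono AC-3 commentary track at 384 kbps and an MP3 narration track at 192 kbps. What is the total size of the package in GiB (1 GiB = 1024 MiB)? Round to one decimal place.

Audio total: 384 + 192 = 576 kbps = 0.576 Mbps.
drone footage reel: 25.576 Mbps × 360 s = 9207.4 Mb
wedding highlight reel: 16.946 Mbps × 1320 s = 22368.7 Mb
documentary: 13.776 Mbps × 5340 s = 73563.8 Mb
Twitch VOD: 6.976 Mbps × 20700 s = 144403.2 Mb
product demo: 4.076 Mbps × 1252 s = 5103.2 Mb
Total: 254646.3 Mb = 31830.8 MB.
= 29.64 GiB.

29.6 GiB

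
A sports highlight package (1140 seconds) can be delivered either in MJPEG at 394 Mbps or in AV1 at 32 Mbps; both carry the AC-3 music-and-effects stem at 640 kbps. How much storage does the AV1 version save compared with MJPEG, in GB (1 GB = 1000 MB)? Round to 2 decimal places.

51.59 GB

Audio: 640 kbps = 0.640 Mbps.
MJPEG: 394.640 Mbps × 1140 s = 449889.6 Mb = 56.236 GB.
AV1: 32.640 Mbps × 1140 s = 37209.6 Mb = 4.651 GB.
Saving: 56.236 − 4.651 = 51.585 GB.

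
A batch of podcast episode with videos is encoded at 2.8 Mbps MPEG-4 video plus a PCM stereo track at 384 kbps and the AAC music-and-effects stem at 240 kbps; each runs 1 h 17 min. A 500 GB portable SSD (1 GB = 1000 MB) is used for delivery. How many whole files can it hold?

252

1 h 17 min = 77 min = 4620 s
Audio total: 384 + 240 = 624 kbps = 0.624 Mbps.
Total bitrate: 3.424 Mbps.
Per item: 3.424 Mbps × 4620 s = 15,819 Mb = 1,977 MB.
Capacity: 500 GB = 4,000,000 Mb; 252.86 items → 252 complete.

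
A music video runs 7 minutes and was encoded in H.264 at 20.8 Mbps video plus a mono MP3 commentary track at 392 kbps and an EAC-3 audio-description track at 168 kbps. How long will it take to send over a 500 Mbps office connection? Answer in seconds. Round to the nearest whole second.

7 min = 420 s
Audio total: 392 + 168 = 560 kbps = 0.560 Mbps.
Total bitrate: 21.360 Mbps.
File: 21.360 Mbps × 420 s = 8971.2 Mb.
At 500 Mbps: 8971.2 / 500 = 17.9 s ≈ 17.9 seconds.

18 seconds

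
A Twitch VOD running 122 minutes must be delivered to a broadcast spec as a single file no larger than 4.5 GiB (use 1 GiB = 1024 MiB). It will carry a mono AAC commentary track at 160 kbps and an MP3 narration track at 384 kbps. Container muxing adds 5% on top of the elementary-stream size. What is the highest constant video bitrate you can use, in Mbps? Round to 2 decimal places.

4.49 Mbps

Budget: 4.5 GiB = 38654.7 Mb.
Stream payload after overhead: 38654.7 / 1.05 = 36814.0 Mb.
122 min = 7320 s
Total bitrate budget: 36814.0 Mb / 7320 s = 5.029 Mbps.
Audio total: 160 + 384 = 544 kbps = 0.544 Mbps.
Video: 5.029 − 0.544 = 4.485 Mbps.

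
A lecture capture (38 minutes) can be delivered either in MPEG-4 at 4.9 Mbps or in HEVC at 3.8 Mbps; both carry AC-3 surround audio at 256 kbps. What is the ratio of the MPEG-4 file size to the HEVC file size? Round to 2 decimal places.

1.27

38 min = 2280 s
Audio: 256 kbps = 0.256 Mbps.
MPEG-4: 5.156 Mbps × 2280 s = 11755.7 Mb = 1.369 GiB.
HEVC: 4.056 Mbps × 2280 s = 9247.7 Mb = 1.077 GiB.
Ratio: 1.369 / 1.077 = 1.271.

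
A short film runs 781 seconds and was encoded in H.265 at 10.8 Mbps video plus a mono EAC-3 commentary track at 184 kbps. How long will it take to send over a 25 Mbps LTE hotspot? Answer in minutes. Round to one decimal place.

5.7 minutes

Audio: 184 kbps = 0.184 Mbps.
Total bitrate: 10.984 Mbps.
File: 10.984 Mbps × 781 s = 8578.5 Mb.
At 25 Mbps: 8578.5 / 25 = 343.1 s ≈ 5.72 minutes.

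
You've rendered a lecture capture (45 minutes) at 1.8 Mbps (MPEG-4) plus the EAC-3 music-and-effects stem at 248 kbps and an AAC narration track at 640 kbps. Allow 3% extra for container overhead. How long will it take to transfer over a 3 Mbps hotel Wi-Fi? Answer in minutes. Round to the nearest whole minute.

45 min = 2700 s
Audio total: 248 + 640 = 888 kbps = 0.888 Mbps.
Total bitrate: 2.688 Mbps.
File: 2.688 Mbps × 2700 s = 7257.6 Mb.
With 3% container overhead: ×1.03. → 7475.3 Mb.
At 3 Mbps: 7475.3 / 3 = 2491.8 s ≈ 41.5 minutes.

42 minutes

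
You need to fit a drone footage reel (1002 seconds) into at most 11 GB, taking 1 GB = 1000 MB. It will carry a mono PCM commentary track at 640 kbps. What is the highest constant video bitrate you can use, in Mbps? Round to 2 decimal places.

Budget: 11 GB = 88000.0 Mb.
Total bitrate budget: 88000.0 Mb / 1002 s = 87.824 Mbps.
Audio: 640 kbps = 0.640 Mbps.
Video: 87.824 − 0.640 = 87.184 Mbps.

87.18 Mbps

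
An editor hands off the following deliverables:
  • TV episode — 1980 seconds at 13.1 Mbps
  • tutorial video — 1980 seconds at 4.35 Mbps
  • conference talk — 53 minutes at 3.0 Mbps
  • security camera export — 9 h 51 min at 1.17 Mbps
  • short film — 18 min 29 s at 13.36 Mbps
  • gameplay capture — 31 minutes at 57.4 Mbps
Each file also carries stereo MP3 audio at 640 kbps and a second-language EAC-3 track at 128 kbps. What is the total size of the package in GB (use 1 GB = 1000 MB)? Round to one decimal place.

30.3 GB

Audio total: 640 + 128 = 768 kbps = 0.768 Mbps.
TV episode: 13.868 Mbps × 1980 s = 27458.6 Mb
tutorial video: 5.118 Mbps × 1980 s = 10133.6 Mb
conference talk: 3.768 Mbps × 3180 s = 11982.2 Mb
security camera export: 1.938 Mbps × 35460 s = 68721.5 Mb
short film: 14.128 Mbps × 1109 s = 15668.0 Mb
gameplay capture: 58.168 Mbps × 1860 s = 108192.5 Mb
Total: 242156.4 Mb = 30269.6 MB.
= 30.27 GB.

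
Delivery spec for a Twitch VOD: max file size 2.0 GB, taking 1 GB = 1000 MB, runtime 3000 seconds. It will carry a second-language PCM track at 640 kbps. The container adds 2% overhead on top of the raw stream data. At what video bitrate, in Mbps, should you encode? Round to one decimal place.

Budget: 2.0 GB = 16000.0 Mb.
Stream payload after overhead: 16000.0 / 1.02 = 15686.3 Mb.
Total bitrate budget: 15686.3 Mb / 3000 s = 5.229 Mbps.
Audio: 640 kbps = 0.640 Mbps.
Video: 5.229 − 0.640 = 4.589 Mbps.

4.6 Mbps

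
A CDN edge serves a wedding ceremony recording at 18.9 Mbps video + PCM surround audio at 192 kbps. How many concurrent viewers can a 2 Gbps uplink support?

104

Audio: 192 kbps = 0.192 Mbps.
Per-viewer media rate: 19.092 Mbps.
2 Gbps = 2,000 Mbps; 2,000 / 19.092 = 104.76 → 104 viewers.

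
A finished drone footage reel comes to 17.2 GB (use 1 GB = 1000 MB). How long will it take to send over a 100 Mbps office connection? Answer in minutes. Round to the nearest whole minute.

File: 17.2 GB = 137600.0 Mb.
At 100 Mbps: 137600.0 / 100 = 1376.0 s ≈ 22.9 minutes.

23 minutes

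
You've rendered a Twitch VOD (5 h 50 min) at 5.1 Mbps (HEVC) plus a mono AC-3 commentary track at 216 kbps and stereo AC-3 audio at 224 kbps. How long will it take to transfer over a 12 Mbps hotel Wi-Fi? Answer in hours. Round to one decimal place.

2.7 hours

5 h 50 min = 350 min = 21000 s
Audio total: 216 + 224 = 440 kbps = 0.440 Mbps.
Total bitrate: 5.540 Mbps.
File: 5.540 Mbps × 21000 s = 116340.0 Mb.
At 12 Mbps: 116340.0 / 12 = 9695.0 s ≈ 2.69 hours.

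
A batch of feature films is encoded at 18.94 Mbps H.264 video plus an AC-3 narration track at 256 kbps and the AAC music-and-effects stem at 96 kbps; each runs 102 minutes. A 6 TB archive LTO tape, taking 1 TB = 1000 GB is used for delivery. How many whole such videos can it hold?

102 min = 6120 s
Audio total: 256 + 96 = 352 kbps = 0.352 Mbps.
Total bitrate: 19.292 Mbps.
Per item: 19.292 Mbps × 6120 s = 118,067 Mb = 14,758 MB.
Capacity: 6 TB = 48,000,000 Mb; 406.55 items → 406 complete.

406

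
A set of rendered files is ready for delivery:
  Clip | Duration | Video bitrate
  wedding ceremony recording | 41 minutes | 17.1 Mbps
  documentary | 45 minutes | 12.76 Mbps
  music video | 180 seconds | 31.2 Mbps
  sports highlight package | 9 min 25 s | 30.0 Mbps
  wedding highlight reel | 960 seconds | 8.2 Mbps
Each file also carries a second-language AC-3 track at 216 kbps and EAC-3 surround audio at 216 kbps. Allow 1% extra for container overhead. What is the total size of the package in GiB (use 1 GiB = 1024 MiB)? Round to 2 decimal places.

12.92 GiB

Audio total: 216 + 216 = 432 kbps = 0.432 Mbps.
wedding ceremony recording: 17.532 Mbps × 2460 s × 1.01 = 43560.0 Mb
documentary: 13.192 Mbps × 2700 s × 1.01 = 35974.6 Mb
music video: 31.632 Mbps × 180 s × 1.01 = 5750.7 Mb
sports highlight package: 30.432 Mbps × 565 s × 1.01 = 17366.0 Mb
wedding highlight reel: 8.632 Mbps × 960 s × 1.01 = 8369.6 Mb
Total: 111020.9 Mb = 13877.6 MB.
= 12.92 GiB.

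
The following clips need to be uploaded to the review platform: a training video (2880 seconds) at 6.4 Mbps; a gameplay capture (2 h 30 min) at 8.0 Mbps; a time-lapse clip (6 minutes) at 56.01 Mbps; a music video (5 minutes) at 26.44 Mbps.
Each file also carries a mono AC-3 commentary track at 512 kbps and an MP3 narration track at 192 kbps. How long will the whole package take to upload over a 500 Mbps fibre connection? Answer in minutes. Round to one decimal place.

4.2 minutes

Audio total: 512 + 192 = 704 kbps = 0.704 Mbps.
training video: 7.104 Mbps × 2880 s = 20459.5 Mb
gameplay capture: 8.704 Mbps × 9000 s = 78336.0 Mb
time-lapse clip: 56.714 Mbps × 360 s = 20417.0 Mb
music video: 27.144 Mbps × 300 s = 8143.2 Mb
Total: 127355.8 Mb = 15919.5 MB.
At 500 Mbps: 127355.8 / 500 = 255 s ≈ 4.25 minutes.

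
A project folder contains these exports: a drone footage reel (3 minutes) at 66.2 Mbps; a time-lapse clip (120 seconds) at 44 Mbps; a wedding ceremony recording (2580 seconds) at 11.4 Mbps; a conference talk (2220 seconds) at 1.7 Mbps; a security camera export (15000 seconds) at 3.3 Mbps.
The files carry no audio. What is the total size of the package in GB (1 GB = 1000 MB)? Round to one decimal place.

12.5 GB

drone footage reel: 66.200 Mbps × 180 s = 11916.0 Mb
time-lapse clip: 44.000 Mbps × 120 s = 5280.0 Mb
wedding ceremony recording: 11.400 Mbps × 2580 s = 29412.0 Mb
conference talk: 1.700 Mbps × 2220 s = 3774.0 Mb
security camera export: 3.300 Mbps × 15000 s = 49500.0 Mb
Total: 99882.0 Mb = 12485.2 MB.
= 12.49 GB.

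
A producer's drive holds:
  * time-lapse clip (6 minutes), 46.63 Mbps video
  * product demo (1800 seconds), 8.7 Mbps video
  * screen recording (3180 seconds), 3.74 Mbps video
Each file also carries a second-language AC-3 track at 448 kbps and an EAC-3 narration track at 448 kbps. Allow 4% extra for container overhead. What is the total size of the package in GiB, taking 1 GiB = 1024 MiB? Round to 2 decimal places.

Audio total: 448 + 448 = 896 kbps = 0.896 Mbps.
time-lapse clip: 47.526 Mbps × 360 s × 1.04 = 17793.7 Mb
product demo: 9.596 Mbps × 1800 s × 1.04 = 17963.7 Mb
screen recording: 4.636 Mbps × 3180 s × 1.04 = 15332.2 Mb
Total: 51089.6 Mb = 6386.2 MB.
= 5.948 GiB.

5.95 GiB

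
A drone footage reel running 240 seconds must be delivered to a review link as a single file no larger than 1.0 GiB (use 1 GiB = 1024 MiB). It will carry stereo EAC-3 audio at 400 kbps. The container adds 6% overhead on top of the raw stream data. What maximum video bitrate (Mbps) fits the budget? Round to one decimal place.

33.4 Mbps

Budget: 1.0 GiB = 8589.9 Mb.
Stream payload after overhead: 8589.9 / 1.06 = 8103.7 Mb.
Total bitrate budget: 8103.7 Mb / 240 s = 33.765 Mbps.
Audio: 400 kbps = 0.400 Mbps.
Video: 33.765 − 0.400 = 33.365 Mbps.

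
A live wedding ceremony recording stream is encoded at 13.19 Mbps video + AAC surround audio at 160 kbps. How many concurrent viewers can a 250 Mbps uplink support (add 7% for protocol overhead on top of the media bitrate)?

17

Audio: 160 kbps = 0.160 Mbps.
Per-viewer media rate: 13.350 Mbps.
On the wire with 7% overhead: 14.284 Mbps.
250 Mbps = 250.0 Mbps; 250.0 / 14.284 = 17.50 → 17 viewers.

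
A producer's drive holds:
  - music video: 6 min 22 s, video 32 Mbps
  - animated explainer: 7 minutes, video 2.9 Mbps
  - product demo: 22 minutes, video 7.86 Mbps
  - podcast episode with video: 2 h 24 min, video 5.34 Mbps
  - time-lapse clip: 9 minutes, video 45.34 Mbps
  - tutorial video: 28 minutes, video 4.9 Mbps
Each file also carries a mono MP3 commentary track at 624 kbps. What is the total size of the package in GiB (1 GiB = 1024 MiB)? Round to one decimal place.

Audio: 624 kbps = 0.624 Mbps.
music video: 32.624 Mbps × 382 s = 12462.4 Mb
animated explainer: 3.524 Mbps × 420 s = 1480.1 Mb
product demo: 8.484 Mbps × 1320 s = 11198.9 Mb
podcast episode with video: 5.964 Mbps × 8640 s = 51529.0 Mb
time-lapse clip: 45.964 Mbps × 540 s = 24820.6 Mb
tutorial video: 5.524 Mbps × 1680 s = 9280.3 Mb
Total: 110771.2 Mb = 13846.4 MB.
= 12.90 GiB.

12.9 GiB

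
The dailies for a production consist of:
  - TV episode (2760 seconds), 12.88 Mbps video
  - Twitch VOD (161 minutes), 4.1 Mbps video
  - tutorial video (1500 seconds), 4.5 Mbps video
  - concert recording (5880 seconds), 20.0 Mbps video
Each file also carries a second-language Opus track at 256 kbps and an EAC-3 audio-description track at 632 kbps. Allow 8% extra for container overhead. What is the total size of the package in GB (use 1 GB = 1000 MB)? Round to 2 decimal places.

Audio total: 256 + 632 = 888 kbps = 0.888 Mbps.
TV episode: 13.768 Mbps × 2760 s × 1.08 = 41039.7 Mb
Twitch VOD: 4.988 Mbps × 9660 s × 1.08 = 52038.8 Mb
tutorial video: 5.388 Mbps × 1500 s × 1.08 = 8728.6 Mb
concert recording: 20.888 Mbps × 5880 s × 1.08 = 132647.2 Mb
Total: 234454.2 Mb = 29306.8 MB.
= 29.31 GB.

29.31 GB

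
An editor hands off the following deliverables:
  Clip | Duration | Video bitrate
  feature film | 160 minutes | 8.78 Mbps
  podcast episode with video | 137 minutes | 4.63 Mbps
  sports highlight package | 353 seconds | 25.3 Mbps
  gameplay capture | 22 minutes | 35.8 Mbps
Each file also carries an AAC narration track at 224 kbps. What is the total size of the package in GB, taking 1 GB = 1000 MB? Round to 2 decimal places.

22.86 GB

Audio: 224 kbps = 0.224 Mbps.
feature film: 9.004 Mbps × 9600 s = 86438.4 Mb
podcast episode with video: 4.854 Mbps × 8220 s = 39899.9 Mb
sports highlight package: 25.524 Mbps × 353 s = 9010.0 Mb
gameplay capture: 36.024 Mbps × 1320 s = 47551.7 Mb
Total: 182899.9 Mb = 22862.5 MB.
= 22.86 GB.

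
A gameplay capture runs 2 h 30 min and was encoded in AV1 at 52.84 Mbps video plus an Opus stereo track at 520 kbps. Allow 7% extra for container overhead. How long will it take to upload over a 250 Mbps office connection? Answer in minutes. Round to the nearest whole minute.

2 h 30 min = 150 min = 9000 s
Audio: 520 kbps = 0.520 Mbps.
Total bitrate: 53.360 Mbps.
File: 53.360 Mbps × 9000 s = 480240.0 Mb.
With 7% container overhead: ×1.07. → 513856.8 Mb.
At 250 Mbps: 513856.8 / 250 = 2055.4 s ≈ 34.3 minutes.

34 minutes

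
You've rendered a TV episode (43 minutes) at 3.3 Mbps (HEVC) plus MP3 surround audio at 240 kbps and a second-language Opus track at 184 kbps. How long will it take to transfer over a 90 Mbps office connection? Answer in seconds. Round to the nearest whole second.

107 seconds

43 min = 2580 s
Audio total: 240 + 184 = 424 kbps = 0.424 Mbps.
Total bitrate: 3.724 Mbps.
File: 3.724 Mbps × 2580 s = 9607.9 Mb.
At 90 Mbps: 9607.9 / 90 = 106.8 s ≈ 107 seconds.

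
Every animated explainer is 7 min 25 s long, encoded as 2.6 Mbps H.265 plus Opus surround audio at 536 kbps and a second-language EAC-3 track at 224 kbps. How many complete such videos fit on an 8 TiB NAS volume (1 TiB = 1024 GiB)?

7 min 25 s = 445 s
Audio total: 536 + 224 = 760 kbps = 0.760 Mbps.
Total bitrate: 3.360 Mbps.
Per item: 3.360 Mbps × 445 s = 1,495 Mb = 186.9 MB.
Capacity: 8 TiB = 70,368,744 Mb; 47063.10 items → 47063 complete.

47063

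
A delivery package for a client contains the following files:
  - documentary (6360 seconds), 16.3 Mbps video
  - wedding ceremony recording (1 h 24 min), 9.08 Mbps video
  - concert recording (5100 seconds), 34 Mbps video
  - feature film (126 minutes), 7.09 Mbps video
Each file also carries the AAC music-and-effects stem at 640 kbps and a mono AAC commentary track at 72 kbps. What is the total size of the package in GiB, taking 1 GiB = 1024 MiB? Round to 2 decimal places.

45.82 GiB

Audio total: 640 + 72 = 712 kbps = 0.712 Mbps.
documentary: 17.012 Mbps × 6360 s = 108196.3 Mb
wedding ceremony recording: 9.792 Mbps × 5040 s = 49351.7 Mb
concert recording: 34.712 Mbps × 5100 s = 177031.2 Mb
feature film: 7.802 Mbps × 7560 s = 58983.1 Mb
Total: 393562.3 Mb = 49195.3 MB.
= 45.82 GiB.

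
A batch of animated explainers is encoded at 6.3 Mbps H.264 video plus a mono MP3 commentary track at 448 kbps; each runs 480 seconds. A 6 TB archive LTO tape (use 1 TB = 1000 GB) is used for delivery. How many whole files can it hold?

14819

Audio: 448 kbps = 0.448 Mbps.
Total bitrate: 6.748 Mbps.
Per item: 6.748 Mbps × 480 s = 3,239 Mb = 404.9 MB.
Capacity: 6 TB = 48,000,000 Mb; 14819.21 items → 14819 complete.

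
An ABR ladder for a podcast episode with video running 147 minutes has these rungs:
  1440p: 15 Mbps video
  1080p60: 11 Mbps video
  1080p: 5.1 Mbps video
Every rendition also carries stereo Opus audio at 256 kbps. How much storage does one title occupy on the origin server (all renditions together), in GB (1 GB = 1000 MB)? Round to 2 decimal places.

147 min = 8820 s
Audio: 256 kbps = 0.256 Mbps.
Sum of rendition bitrates: (15+0.256) + (11+0.256) + (5.1+0.256) = 31.868 Mbps.
× 8820 s = 281,076 Mb = 35,134 MB = 35.13 GB.

35.13 GB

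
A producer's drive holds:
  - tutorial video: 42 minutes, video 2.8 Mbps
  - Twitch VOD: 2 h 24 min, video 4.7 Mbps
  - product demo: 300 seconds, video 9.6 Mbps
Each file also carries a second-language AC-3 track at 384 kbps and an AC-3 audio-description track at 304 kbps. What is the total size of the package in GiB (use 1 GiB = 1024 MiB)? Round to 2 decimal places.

Audio total: 384 + 304 = 688 kbps = 0.688 Mbps.
tutorial video: 3.488 Mbps × 2520 s = 8789.8 Mb
Twitch VOD: 5.388 Mbps × 8640 s = 46552.3 Mb
product demo: 10.288 Mbps × 300 s = 3086.4 Mb
Total: 58428.5 Mb = 7303.6 MB.
= 6.802 GiB.

6.80 GiB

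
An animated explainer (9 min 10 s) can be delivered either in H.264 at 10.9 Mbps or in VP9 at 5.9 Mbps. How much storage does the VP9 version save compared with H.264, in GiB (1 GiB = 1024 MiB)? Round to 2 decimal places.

9 min 10 s = 550 s
H.264: 10.900 Mbps × 550 s = 5995.0 Mb = 0.698 GiB.
VP9: 5.900 Mbps × 550 s = 3245.0 Mb = 0.378 GiB.
Saving: 0.698 − 0.378 = 0.320 GiB.

0.32 GiB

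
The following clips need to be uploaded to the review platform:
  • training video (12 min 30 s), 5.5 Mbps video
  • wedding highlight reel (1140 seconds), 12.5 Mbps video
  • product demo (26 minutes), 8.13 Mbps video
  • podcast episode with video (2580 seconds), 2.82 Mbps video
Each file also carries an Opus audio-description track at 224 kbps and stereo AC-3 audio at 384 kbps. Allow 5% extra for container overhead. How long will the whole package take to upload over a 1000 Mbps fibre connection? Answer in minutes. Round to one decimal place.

0.7 minutes

Audio total: 224 + 384 = 608 kbps = 0.608 Mbps.
training video: 6.108 Mbps × 750 s × 1.05 = 4810.1 Mb
wedding highlight reel: 13.108 Mbps × 1140 s × 1.05 = 15690.3 Mb
product demo: 8.738 Mbps × 1560 s × 1.05 = 14312.8 Mb
podcast episode with video: 3.428 Mbps × 2580 s × 1.05 = 9286.5 Mb
Total: 44099.6 Mb = 5512.5 MB.
At 1000 Mbps: 44099.6 / 1000 = 44 s ≈ 0.735 minutes.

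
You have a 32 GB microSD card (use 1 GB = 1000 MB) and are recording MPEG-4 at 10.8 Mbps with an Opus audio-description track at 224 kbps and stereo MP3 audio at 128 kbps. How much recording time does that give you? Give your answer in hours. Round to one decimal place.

Audio total: 224 + 128 = 352 kbps = 0.352 Mbps.
Total bitrate: 10.8 + 0.352 = 11.152 Mbps.
Capacity: 32 GB = 256,000 Mb.
Recording time: 256,000 / 11.152 = 22,956 s ≈ 6.38 hours.

6.4 hours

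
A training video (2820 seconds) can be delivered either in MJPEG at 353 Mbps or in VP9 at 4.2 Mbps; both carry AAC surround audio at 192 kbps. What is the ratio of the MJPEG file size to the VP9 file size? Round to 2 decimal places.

80.42

Audio: 192 kbps = 0.192 Mbps.
MJPEG: 353.192 Mbps × 2820 s = 996001.4 Mb = 115.950 GiB.
VP9: 4.392 Mbps × 2820 s = 12385.4 Mb = 1.442 GiB.
Ratio: 115.950 / 1.442 = 80.417.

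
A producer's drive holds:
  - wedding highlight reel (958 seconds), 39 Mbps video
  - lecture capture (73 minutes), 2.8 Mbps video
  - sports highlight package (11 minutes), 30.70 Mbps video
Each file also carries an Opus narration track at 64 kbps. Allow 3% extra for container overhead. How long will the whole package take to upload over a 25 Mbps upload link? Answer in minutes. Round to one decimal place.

48.3 minutes

Audio: 64 kbps = 0.064 Mbps.
wedding highlight reel: 39.064 Mbps × 958 s × 1.03 = 38546.0 Mb
lecture capture: 2.864 Mbps × 4380 s × 1.03 = 12920.6 Mb
sports highlight package: 30.764 Mbps × 660 s × 1.03 = 20913.4 Mb
Total: 72380.0 Mb = 9047.5 MB.
At 25 Mbps: 72380.0 / 25 = 2895 s ≈ 48.3 minutes.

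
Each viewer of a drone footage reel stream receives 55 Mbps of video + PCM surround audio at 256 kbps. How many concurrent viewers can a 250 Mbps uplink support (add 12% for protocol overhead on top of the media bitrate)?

Audio: 256 kbps = 0.256 Mbps.
Per-viewer media rate: 55.256 Mbps.
On the wire with 12% overhead: 61.887 Mbps.
250 Mbps = 250.0 Mbps; 250.0 / 61.887 = 4.04 → 4 viewers.

4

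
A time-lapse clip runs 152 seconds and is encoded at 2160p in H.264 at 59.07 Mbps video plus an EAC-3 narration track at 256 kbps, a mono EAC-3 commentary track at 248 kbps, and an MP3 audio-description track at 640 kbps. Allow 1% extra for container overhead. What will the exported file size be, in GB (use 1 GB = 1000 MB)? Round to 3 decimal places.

1.156 GB

Audio total: 256 + 248 + 640 = 1144 kbps = 1.144 Mbps.
Total bitrate: 59.07 + 1.144 = 60.214 Mbps.
Stream data: 60.214 Mbps × 152 s = 9152.5 Mb.
With 1% container overhead: ×1.01.
9,244 Mb ÷ 8 = 1,156 MB → 1.156 GB.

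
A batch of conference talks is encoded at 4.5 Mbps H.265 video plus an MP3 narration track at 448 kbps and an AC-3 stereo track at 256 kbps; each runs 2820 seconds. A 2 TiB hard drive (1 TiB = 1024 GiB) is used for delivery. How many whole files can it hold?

1198

Audio total: 448 + 256 = 704 kbps = 0.704 Mbps.
Total bitrate: 5.204 Mbps.
Per item: 5.204 Mbps × 2820 s = 14,675 Mb = 1,834 MB.
Capacity: 2 TiB = 17,592,186 Mb; 1198.76 items → 1198 complete.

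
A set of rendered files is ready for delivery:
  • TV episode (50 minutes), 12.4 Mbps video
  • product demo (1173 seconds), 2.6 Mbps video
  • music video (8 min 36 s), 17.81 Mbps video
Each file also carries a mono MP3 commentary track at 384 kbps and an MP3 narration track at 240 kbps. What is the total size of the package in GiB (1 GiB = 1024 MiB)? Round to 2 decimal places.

6.10 GiB

Audio total: 384 + 240 = 624 kbps = 0.624 Mbps.
TV episode: 13.024 Mbps × 3000 s = 39072.0 Mb
product demo: 3.224 Mbps × 1173 s = 3781.8 Mb
music video: 18.434 Mbps × 516 s = 9511.9 Mb
Total: 52365.7 Mb = 6545.7 MB.
= 6.096 GiB.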